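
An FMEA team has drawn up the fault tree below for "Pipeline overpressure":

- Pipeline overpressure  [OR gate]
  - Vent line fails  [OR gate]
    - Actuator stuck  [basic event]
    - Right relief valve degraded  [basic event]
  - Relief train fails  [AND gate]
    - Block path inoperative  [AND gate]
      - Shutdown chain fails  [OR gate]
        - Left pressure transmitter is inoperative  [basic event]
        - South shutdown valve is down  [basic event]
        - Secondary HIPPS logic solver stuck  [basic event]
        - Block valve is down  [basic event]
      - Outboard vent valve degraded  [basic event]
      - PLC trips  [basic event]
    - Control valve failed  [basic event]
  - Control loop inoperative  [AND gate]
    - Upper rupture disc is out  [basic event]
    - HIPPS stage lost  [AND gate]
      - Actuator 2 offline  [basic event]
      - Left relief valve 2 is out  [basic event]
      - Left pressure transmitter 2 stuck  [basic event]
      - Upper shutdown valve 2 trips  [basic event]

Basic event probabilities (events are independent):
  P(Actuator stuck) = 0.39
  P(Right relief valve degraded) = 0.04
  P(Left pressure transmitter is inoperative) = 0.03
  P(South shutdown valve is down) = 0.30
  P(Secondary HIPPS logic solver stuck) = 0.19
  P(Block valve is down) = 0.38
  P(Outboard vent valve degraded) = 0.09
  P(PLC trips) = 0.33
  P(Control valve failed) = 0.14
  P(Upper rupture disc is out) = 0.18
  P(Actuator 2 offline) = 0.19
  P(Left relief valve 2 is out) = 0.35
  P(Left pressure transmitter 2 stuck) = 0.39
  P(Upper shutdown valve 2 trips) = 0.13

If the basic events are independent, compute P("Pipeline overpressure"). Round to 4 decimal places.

0.4164

P(Vent line fails) [OR] = 1 − (1−0.39) × (1−0.04) = 0.414400
P(Shutdown chain fails) [OR] = 1 − (1−0.03) × (1−0.30) × (1−0.19) × (1−0.38) = 0.659006
P(Block path inoperative) [AND] = 0.659006 × 0.09 × 0.33 = 0.019572
P(Relief train fails) [AND] = 0.019572 × 0.14 = 0.002740
P(HIPPS stage lost) [AND] = 0.19 × 0.35 × 0.39 × 0.13 = 0.003372
P(Control loop inoperative) [AND] = 0.18 × 0.003372 = 0.000607
P(Pipeline overpressure) [OR] = 1 − (1−0.414400) × (1−0.002740) × (1−0.000607) = 0.416359
Rounded to 4 decimal places: P(Pipeline overpressure) ≈ 0.4164.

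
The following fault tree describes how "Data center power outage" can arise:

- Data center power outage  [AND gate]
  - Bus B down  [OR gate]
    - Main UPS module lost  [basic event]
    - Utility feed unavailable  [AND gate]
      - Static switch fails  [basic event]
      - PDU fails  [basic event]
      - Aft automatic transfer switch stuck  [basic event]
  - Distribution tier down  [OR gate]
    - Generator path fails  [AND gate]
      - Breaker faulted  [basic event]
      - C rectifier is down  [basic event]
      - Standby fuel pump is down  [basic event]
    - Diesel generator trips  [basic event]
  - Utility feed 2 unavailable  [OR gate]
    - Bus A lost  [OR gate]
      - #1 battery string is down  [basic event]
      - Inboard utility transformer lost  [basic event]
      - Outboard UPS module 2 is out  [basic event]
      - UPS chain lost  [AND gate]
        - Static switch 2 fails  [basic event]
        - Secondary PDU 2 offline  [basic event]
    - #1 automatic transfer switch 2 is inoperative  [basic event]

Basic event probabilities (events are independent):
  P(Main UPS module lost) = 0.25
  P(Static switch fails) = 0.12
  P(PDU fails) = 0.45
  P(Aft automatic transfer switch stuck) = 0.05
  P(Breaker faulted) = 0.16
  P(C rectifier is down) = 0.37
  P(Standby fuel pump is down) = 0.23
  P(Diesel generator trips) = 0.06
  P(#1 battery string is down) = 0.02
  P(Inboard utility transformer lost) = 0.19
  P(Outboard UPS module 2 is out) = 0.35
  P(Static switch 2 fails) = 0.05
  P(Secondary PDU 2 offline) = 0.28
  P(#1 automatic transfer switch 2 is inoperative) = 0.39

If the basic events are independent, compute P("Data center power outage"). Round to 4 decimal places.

P(Utility feed unavailable) [AND] = 0.12 × 0.45 × 0.05 = 0.002700
P(Bus B down) [OR] = 1 − (1−0.25) × (1−0.002700) = 0.252025
P(Generator path fails) [AND] = 0.16 × 0.37 × 0.23 = 0.013616
P(Distribution tier down) [OR] = 1 − (1−0.013616) × (1−0.06) = 0.072799
P(UPS chain lost) [AND] = 0.05 × 0.28 = 0.014000
P(Bus A lost) [OR] = 1 − (1−0.02) × (1−0.19) × (1−0.35) × (1−0.014000) = 0.491254
P(Utility feed 2 unavailable) [OR] = 1 − (1−0.491254) × (1−0.39) = 0.689665
P(Data center power outage) [AND] = 0.252025 × 0.072799 × 0.689665 = 0.012653
Rounded to 4 decimal places: P(Data center power outage) ≈ 0.0127.

0.0127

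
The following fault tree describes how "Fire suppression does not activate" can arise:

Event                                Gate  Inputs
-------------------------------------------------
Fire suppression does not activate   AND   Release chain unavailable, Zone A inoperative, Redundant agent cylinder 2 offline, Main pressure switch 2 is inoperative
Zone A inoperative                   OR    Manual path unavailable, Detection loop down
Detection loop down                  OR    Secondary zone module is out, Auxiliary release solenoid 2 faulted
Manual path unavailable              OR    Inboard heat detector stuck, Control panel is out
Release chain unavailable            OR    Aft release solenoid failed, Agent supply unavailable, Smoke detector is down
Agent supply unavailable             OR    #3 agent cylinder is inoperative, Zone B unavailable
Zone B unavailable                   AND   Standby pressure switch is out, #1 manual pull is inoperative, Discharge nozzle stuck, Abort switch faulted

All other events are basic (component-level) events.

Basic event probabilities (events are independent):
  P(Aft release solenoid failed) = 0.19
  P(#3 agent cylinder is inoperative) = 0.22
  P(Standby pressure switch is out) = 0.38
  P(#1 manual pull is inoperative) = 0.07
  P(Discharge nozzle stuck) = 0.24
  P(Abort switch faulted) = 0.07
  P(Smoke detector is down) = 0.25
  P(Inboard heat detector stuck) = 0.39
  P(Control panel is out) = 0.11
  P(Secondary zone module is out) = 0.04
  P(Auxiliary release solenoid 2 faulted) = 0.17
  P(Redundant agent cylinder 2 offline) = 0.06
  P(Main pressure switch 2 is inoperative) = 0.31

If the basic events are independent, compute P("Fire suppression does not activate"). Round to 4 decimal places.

P(Zone B unavailable) [AND] = 0.38 × 0.07 × 0.24 × 0.07 = 0.000447
P(Agent supply unavailable) [OR] = 1 − (1−0.22) × (1−0.000447) = 0.220349
P(Release chain unavailable) [OR] = 1 − (1−0.19) × (1−0.220349) × (1−0.25) = 0.526362
P(Manual path unavailable) [OR] = 1 − (1−0.39) × (1−0.11) = 0.457100
P(Detection loop down) [OR] = 1 − (1−0.04) × (1−0.17) = 0.203200
P(Zone A inoperative) [OR] = 1 − (1−0.457100) × (1−0.203200) = 0.567417
P(Fire suppression does not activate) [AND] = 0.526362 × 0.567417 × 0.06 × 0.31 = 0.005555
Rounded to 4 decimal places: P(Fire suppression does not activate) ≈ 0.0056.

0.0056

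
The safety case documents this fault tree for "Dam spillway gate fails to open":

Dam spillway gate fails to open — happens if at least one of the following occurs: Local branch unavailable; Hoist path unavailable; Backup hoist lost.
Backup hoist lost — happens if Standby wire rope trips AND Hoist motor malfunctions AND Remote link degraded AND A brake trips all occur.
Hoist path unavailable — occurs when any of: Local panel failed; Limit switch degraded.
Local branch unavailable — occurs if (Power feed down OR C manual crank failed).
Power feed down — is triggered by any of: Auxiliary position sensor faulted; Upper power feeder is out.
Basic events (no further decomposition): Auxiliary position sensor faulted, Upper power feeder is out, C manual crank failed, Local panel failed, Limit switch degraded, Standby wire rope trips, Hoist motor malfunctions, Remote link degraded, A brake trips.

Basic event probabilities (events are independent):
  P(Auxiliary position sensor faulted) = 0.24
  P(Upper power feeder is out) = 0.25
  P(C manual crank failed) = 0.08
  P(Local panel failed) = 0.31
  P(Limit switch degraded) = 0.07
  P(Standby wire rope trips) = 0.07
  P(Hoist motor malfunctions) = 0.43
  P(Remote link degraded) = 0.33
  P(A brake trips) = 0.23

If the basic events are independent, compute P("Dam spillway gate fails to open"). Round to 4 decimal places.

0.6643

P(Power feed down) [OR] = 1 − (1−0.24) × (1−0.25) = 0.430000
P(Local branch unavailable) [OR] = 1 − (1−0.430000) × (1−0.08) = 0.475600
P(Hoist path unavailable) [OR] = 1 − (1−0.31) × (1−0.07) = 0.358300
P(Backup hoist lost) [AND] = 0.07 × 0.43 × 0.33 × 0.23 = 0.002285
P(Dam spillway gate fails to open) [OR] = 1 − (1−0.475600) × (1−0.358300) × (1−0.002285) = 0.664261
Rounded to 4 decimal places: P(Dam spillway gate fails to open) ≈ 0.6643.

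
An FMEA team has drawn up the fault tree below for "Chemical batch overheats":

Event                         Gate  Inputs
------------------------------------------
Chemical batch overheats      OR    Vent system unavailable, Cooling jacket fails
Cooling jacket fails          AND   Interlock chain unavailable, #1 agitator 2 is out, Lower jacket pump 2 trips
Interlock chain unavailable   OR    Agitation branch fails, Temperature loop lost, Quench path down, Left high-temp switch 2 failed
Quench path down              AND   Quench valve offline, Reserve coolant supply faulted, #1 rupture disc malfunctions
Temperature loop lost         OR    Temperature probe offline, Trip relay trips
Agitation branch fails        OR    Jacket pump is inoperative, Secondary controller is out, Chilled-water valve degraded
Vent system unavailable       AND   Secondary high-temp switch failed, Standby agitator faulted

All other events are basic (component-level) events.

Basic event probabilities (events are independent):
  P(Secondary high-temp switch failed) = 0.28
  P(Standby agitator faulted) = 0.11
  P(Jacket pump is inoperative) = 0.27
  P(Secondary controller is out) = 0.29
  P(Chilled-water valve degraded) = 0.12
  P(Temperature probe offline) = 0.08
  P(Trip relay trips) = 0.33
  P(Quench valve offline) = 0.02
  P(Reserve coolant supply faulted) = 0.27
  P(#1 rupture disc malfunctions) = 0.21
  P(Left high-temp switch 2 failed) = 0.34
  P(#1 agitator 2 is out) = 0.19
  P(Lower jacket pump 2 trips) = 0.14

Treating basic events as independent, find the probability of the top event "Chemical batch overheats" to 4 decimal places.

P(Vent system unavailable) [AND] = 0.28 × 0.11 = 0.030800
P(Agitation branch fails) [OR] = 1 − (1−0.27) × (1−0.29) × (1−0.12) = 0.543896
P(Temperature loop lost) [OR] = 1 − (1−0.08) × (1−0.33) = 0.383600
P(Quench path down) [AND] = 0.02 × 0.27 × 0.21 = 0.001134
P(Interlock chain unavailable) [OR] = 1 − (1−0.543896) × (1−0.383600) × (1−0.001134) × (1−0.34) = 0.814656
P(Cooling jacket fails) [AND] = 0.814656 × 0.19 × 0.14 = 0.021670
P(Chemical batch overheats) [OR] = 1 − (1−0.030800) × (1−0.021670) = 0.051803
Rounded to 4 decimal places: P(Chemical batch overheats) ≈ 0.0518.

0.0518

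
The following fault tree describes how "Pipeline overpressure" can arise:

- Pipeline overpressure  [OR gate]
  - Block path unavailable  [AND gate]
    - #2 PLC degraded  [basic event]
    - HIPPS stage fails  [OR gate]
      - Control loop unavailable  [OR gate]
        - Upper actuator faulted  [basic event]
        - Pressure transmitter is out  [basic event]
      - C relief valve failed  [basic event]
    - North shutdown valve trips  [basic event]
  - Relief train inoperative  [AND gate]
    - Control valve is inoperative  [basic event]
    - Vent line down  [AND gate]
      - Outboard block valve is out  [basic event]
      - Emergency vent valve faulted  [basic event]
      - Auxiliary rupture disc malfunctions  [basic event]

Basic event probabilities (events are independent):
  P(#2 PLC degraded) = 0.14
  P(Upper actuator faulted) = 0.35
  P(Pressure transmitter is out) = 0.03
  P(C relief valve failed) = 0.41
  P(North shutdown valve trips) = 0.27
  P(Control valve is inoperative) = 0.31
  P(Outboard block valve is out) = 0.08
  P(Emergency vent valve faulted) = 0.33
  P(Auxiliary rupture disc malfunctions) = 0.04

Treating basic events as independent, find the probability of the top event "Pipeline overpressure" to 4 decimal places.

P(Control loop unavailable) [OR] = 1 − (1−0.35) × (1−0.03) = 0.369500
P(HIPPS stage fails) [OR] = 1 − (1−0.369500) × (1−0.41) = 0.628005
P(Block path unavailable) [AND] = 0.14 × 0.628005 × 0.27 = 0.023739
P(Vent line down) [AND] = 0.08 × 0.33 × 0.04 = 0.001056
P(Relief train inoperative) [AND] = 0.31 × 0.001056 = 0.000327
P(Pipeline overpressure) [OR] = 1 − (1−0.023739) × (1−0.000327) = 0.024058
Rounded to 4 decimal places: P(Pipeline overpressure) ≈ 0.0241.

0.0241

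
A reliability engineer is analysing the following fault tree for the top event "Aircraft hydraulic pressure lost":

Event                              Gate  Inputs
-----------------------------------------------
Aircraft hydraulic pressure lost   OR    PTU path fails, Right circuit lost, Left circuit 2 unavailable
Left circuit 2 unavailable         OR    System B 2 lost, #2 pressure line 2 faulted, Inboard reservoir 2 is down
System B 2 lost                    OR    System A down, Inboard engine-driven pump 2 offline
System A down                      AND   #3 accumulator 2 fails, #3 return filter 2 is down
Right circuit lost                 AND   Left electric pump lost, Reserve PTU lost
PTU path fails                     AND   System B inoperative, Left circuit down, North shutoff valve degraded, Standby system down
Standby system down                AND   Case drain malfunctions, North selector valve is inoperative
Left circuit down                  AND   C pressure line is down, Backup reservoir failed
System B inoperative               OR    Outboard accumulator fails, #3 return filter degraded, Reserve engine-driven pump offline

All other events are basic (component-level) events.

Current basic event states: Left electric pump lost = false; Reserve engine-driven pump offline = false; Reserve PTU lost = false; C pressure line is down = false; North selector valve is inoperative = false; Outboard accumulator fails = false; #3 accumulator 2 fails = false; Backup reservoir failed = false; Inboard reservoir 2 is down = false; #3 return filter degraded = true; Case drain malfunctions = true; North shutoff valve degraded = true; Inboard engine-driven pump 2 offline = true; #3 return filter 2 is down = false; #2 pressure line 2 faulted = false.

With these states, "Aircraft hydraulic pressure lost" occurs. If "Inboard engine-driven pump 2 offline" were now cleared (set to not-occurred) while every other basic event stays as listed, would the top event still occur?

No

Counterfactual: set "Inboard engine-driven pump 2 offline" to not occurred.
System B inoperative [OR]: Outboard accumulator fails=not, #3 return filter degraded=occurs, Reserve engine-driven pump offline=not → at least one input occurs → occurs.
Left circuit down [AND]: C pressure line is down=not, Backup reservoir failed=not → not all inputs occur → does not occur.
Standby system down [AND]: Case drain malfunctions=occurs, North selector valve is inoperative=not → not all inputs occur → does not occur.
PTU path fails [AND]: System B inoperative=occurs, Left circuit down=not, North shutoff valve degraded=occurs, Standby system down=not → not all inputs occur → does not occur.
Right circuit lost [AND]: Left electric pump lost=not, Reserve PTU lost=not → not all inputs occur → does not occur.
System A down [AND]: #3 accumulator 2 fails=not, #3 return filter 2 is down=not → not all inputs occur → does not occur.
System B 2 lost [OR]: System A down=not, Inboard engine-driven pump 2 offline=not → no input occurs → does not occur.
Left circuit 2 unavailable [OR]: System B 2 lost=not, #2 pressure line 2 faulted=not, Inboard reservoir 2 is down=not → no input occurs → does not occur.
Aircraft hydraulic pressure lost [OR]: PTU path fails=not, Right circuit lost=not, Left circuit 2 unavailable=not → no input occurs → does not occur.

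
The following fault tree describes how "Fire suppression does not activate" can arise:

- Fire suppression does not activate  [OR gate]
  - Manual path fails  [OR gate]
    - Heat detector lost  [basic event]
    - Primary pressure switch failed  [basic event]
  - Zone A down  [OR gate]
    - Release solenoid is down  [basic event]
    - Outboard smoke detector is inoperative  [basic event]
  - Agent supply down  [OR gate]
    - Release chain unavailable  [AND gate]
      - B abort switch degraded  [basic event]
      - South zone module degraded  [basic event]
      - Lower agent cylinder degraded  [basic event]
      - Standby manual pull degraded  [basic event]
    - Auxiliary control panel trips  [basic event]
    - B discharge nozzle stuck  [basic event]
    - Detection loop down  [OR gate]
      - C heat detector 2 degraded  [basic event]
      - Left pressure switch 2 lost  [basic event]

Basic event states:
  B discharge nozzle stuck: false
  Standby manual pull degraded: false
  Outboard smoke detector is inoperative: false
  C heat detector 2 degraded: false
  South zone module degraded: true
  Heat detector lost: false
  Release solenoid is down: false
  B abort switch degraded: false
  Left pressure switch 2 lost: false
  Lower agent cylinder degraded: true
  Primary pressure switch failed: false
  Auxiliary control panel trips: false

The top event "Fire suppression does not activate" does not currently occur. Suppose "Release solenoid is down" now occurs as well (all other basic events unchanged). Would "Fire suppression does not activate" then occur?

Yes

Counterfactual: set "Release solenoid is down" to occurred.
Manual path fails [OR]: Heat detector lost=not, Primary pressure switch failed=not → no input occurs → does not occur.
Zone A down [OR]: Release solenoid is down=occurs, Outboard smoke detector is inoperative=not → at least one input occurs → occurs.
Release chain unavailable [AND]: B abort switch degraded=not, South zone module degraded=occurs, Lower agent cylinder degraded=occurs, Standby manual pull degraded=not → not all inputs occur → does not occur.
Detection loop down [OR]: C heat detector 2 degraded=not, Left pressure switch 2 lost=not → no input occurs → does not occur.
Agent supply down [OR]: Release chain unavailable=not, Auxiliary control panel trips=not, B discharge nozzle stuck=not, Detection loop down=not → no input occurs → does not occur.
Fire suppression does not activate [OR]: Manual path fails=not, Zone A down=occurs, Agent supply down=not → at least one input occurs → occurs.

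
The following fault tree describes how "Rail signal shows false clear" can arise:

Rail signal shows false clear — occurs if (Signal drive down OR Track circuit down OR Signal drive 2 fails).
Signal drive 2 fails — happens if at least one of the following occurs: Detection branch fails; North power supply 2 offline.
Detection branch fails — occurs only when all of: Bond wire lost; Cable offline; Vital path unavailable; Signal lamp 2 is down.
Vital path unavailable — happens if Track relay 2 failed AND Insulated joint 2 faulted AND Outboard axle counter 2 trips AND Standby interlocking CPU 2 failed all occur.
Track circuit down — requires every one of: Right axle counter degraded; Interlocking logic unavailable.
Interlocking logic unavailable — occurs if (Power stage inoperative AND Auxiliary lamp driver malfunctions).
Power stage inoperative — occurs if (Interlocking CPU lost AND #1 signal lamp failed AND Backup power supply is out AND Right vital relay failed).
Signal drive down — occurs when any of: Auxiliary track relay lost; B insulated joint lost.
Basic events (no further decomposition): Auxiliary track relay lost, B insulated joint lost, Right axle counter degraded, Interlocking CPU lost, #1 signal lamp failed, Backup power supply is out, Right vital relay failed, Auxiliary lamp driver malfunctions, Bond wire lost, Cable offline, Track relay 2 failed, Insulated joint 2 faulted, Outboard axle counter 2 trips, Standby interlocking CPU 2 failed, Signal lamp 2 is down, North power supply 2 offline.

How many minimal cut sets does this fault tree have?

5

Signal drive down [OR]: union of children's cut sets → 2 cut set(s).
Power stage inoperative [AND]: one cut set from each child combined → 1 × 1 × 1 × 1 = 1 cut set(s).
Interlocking logic unavailable [AND]: one cut set from each child combined → 1 × 1 = 1 cut set(s).
Track circuit down [AND]: one cut set from each child combined → 1 × 1 = 1 cut set(s).
Vital path unavailable [AND]: one cut set from each child combined → 1 × 1 × 1 × 1 = 1 cut set(s).
Detection branch fails [AND]: one cut set from each child combined → 1 × 1 × 1 × 1 = 1 cut set(s).
Signal drive 2 fails [OR]: union of children's cut sets → 2 cut set(s).
Rail signal shows false clear [OR]: union of children's cut sets → 5 cut set(s).
Minimal cut sets: {Auxiliary track relay lost}; {B insulated joint lost}; {#1 signal lamp failed, Auxiliary lamp driver malfunctions, Backup power supply is out, Interlocking CPU lost, Right axle counter degraded, Right vital relay failed}; {Bond wire lost, Cable offline, Insulated joint 2 faulted, Outboard axle counter 2 trips, Signal lamp 2 is down, Standby interlocking CPU 2 failed, Track relay 2 failed}; {North power supply 2 offline}.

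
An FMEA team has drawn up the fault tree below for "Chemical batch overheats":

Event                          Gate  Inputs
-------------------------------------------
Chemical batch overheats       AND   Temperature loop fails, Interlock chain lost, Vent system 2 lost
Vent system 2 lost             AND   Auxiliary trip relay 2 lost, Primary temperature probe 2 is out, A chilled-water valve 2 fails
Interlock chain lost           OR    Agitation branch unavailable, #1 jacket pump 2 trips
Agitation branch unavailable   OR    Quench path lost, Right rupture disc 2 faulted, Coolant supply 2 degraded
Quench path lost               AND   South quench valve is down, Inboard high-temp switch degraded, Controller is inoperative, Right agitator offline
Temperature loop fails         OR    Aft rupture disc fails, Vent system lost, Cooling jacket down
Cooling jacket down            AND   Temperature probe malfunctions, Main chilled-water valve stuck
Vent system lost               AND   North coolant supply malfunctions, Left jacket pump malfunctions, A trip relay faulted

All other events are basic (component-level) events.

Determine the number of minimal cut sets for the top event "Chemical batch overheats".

Vent system lost [AND]: one cut set from each child combined → 1 × 1 × 1 = 1 cut set(s).
Cooling jacket down [AND]: one cut set from each child combined → 1 × 1 = 1 cut set(s).
Temperature loop fails [OR]: union of children's cut sets → 3 cut set(s).
Quench path lost [AND]: one cut set from each child combined → 1 × 1 × 1 × 1 = 1 cut set(s).
Agitation branch unavailable [OR]: union of children's cut sets → 3 cut set(s).
Interlock chain lost [OR]: union of children's cut sets → 4 cut set(s).
Vent system 2 lost [AND]: one cut set from each child combined → 1 × 1 × 1 = 1 cut set(s).
Chemical batch overheats [AND]: one cut set from each child combined → 3 × 4 × 1 = 12 cut set(s).

12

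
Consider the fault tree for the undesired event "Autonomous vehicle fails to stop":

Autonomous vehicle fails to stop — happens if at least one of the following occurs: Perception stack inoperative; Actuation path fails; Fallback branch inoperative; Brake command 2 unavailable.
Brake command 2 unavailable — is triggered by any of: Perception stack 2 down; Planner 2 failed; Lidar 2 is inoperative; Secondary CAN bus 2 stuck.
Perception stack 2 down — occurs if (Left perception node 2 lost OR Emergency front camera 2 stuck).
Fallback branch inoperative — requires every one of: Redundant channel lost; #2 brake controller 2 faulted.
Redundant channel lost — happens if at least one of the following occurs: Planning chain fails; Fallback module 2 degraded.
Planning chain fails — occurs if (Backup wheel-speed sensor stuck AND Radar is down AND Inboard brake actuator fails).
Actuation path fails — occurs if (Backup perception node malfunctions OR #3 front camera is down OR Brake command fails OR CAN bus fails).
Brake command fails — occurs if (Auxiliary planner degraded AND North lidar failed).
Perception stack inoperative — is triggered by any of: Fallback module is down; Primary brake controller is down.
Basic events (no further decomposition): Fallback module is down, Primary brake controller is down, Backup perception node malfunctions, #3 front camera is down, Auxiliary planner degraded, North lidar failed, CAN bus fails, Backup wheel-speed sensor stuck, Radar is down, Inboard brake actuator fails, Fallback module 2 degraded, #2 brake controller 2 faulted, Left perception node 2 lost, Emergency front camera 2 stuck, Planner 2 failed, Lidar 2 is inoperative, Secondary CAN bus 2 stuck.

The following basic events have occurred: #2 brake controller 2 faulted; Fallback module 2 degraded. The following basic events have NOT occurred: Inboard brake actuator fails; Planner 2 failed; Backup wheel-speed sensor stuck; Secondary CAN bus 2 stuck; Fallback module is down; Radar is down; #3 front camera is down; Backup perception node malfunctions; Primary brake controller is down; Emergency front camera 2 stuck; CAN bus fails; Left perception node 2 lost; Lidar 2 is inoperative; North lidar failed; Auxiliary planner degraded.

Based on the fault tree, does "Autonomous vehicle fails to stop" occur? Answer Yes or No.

Perception stack inoperative [OR]: Fallback module is down=not, Primary brake controller is down=not → no input occurs → does not occur.
Brake command fails [AND]: Auxiliary planner degraded=not, North lidar failed=not → not all inputs occur → does not occur.
Actuation path fails [OR]: Backup perception node malfunctions=not, #3 front camera is down=not, Brake command fails=not, CAN bus fails=not → no input occurs → does not occur.
Planning chain fails [AND]: Backup wheel-speed sensor stuck=not, Radar is down=not, Inboard brake actuator fails=not → not all inputs occur → does not occur.
Redundant channel lost [OR]: Planning chain fails=not, Fallback module 2 degraded=occurs → at least one input occurs → occurs.
Fallback branch inoperative [AND]: Redundant channel lost=occurs, #2 brake controller 2 faulted=occurs → all inputs occur → occurs.
Perception stack 2 down [OR]: Left perception node 2 lost=not, Emergency front camera 2 stuck=not → no input occurs → does not occur.
Brake command 2 unavailable [OR]: Perception stack 2 down=not, Planner 2 failed=not, Lidar 2 is inoperative=not, Secondary CAN bus 2 stuck=not → no input occurs → does not occur.
Autonomous vehicle fails to stop [OR]: Perception stack inoperative=not, Actuation path fails=not, Fallback branch inoperative=occurs, Brake command 2 unavailable=not → at least one input occurs → occurs.

Yes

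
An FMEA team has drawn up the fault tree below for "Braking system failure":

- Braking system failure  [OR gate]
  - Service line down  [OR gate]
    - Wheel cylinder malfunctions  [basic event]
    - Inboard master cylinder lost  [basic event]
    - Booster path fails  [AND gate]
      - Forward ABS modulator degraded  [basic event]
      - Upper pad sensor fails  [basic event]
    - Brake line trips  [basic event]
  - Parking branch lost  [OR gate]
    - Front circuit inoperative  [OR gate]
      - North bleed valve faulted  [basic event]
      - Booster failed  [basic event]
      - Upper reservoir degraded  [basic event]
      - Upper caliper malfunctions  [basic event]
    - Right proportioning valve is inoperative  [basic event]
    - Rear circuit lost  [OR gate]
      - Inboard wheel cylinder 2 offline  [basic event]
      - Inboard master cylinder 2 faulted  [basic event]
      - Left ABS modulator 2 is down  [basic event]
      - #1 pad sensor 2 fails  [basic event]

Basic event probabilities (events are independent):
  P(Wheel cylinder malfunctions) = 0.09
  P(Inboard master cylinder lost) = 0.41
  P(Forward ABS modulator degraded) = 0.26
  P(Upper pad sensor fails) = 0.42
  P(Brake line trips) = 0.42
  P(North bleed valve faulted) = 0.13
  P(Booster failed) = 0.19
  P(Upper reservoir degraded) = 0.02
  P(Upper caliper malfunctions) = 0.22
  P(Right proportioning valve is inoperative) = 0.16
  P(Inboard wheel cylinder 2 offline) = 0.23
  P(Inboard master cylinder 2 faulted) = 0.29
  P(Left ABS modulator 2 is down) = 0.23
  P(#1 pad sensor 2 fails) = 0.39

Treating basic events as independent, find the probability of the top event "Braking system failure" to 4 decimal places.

0.9678

P(Booster path fails) [AND] = 0.26 × 0.42 = 0.109200
P(Service line down) [OR] = 1 − (1−0.09) × (1−0.41) × (1−0.109200) × (1−0.42) = 0.722603
P(Front circuit inoperative) [OR] = 1 − (1−0.13) × (1−0.19) × (1−0.02) × (1−0.22) = 0.461327
P(Rear circuit lost) [OR] = 1 − (1−0.23) × (1−0.29) × (1−0.23) × (1−0.39) = 0.743215
P(Parking branch lost) [OR] = 1 − (1−0.461327) × (1−0.16) × (1−0.743215) = 0.883809
P(Braking system failure) [OR] = 1 − (1−0.722603) × (1−0.883809) = 0.967769
Rounded to 4 decimal places: P(Braking system failure) ≈ 0.9678.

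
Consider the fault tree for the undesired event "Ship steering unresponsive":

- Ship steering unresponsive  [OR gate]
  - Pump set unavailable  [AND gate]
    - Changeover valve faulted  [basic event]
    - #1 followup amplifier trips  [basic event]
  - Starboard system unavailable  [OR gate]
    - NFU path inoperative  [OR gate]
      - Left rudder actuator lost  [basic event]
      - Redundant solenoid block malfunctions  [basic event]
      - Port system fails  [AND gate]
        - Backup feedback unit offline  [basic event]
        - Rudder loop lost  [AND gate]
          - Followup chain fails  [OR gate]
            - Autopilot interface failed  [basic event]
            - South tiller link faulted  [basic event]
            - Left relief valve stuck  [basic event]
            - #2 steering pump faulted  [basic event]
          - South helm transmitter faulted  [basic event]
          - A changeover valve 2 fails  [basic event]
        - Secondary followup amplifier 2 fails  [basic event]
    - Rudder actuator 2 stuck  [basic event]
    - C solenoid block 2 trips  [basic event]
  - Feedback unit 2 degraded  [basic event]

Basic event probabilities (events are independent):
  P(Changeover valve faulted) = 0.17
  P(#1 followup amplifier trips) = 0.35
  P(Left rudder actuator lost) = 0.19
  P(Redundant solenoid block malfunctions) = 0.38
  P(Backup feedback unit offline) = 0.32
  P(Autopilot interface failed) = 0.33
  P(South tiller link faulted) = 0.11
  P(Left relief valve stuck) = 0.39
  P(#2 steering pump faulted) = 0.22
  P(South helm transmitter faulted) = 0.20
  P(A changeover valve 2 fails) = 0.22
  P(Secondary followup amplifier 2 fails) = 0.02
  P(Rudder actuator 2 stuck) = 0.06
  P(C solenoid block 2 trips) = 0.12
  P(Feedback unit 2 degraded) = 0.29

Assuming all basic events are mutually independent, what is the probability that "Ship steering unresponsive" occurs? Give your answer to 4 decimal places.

0.7227

P(Pump set unavailable) [AND] = 0.17 × 0.35 = 0.059500
P(Followup chain fails) [OR] = 1 − (1−0.33) × (1−0.11) × (1−0.39) × (1−0.22) = 0.716280
P(Rudder loop lost) [AND] = 0.716280 × 0.20 × 0.22 = 0.031516
P(Port system fails) [AND] = 0.32 × 0.031516 × 0.02 = 0.000202
P(NFU path inoperative) [OR] = 1 − (1−0.19) × (1−0.38) × (1−0.000202) = 0.497901
P(Starboard system unavailable) [OR] = 1 − (1−0.497901) × (1−0.06) × (1−0.12) = 0.584664
P(Ship steering unresponsive) [OR] = 1 − (1−0.059500) × (1−0.584664) × (1−0.29) = 0.722657
Rounded to 4 decimal places: P(Ship steering unresponsive) ≈ 0.7227.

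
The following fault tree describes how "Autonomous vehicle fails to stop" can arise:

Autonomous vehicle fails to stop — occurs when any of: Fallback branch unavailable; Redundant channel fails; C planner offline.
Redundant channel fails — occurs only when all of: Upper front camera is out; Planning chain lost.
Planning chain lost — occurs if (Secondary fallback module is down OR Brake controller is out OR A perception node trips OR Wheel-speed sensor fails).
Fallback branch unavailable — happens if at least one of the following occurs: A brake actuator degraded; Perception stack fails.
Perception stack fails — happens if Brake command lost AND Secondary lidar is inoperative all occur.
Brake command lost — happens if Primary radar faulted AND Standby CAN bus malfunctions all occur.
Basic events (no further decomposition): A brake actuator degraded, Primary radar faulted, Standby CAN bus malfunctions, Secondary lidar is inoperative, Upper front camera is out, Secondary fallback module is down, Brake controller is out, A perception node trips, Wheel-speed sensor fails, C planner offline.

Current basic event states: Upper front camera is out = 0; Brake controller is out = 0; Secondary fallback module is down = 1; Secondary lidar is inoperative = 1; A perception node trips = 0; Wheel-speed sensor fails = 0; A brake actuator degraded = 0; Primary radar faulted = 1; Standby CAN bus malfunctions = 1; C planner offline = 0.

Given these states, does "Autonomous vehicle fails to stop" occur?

Yes

Brake command lost [AND]: Primary radar faulted=occurs, Standby CAN bus malfunctions=occurs → all inputs occur → occurs.
Perception stack fails [AND]: Brake command lost=occurs, Secondary lidar is inoperative=occurs → all inputs occur → occurs.
Fallback branch unavailable [OR]: A brake actuator degraded=not, Perception stack fails=occurs → at least one input occurs → occurs.
Planning chain lost [OR]: Secondary fallback module is down=occurs, Brake controller is out=not, A perception node trips=not, Wheel-speed sensor fails=not → at least one input occurs → occurs.
Redundant channel fails [AND]: Upper front camera is out=not, Planning chain lost=occurs → not all inputs occur → does not occur.
Autonomous vehicle fails to stop [OR]: Fallback branch unavailable=occurs, Redundant channel fails=not, C planner offline=not → at least one input occurs → occurs.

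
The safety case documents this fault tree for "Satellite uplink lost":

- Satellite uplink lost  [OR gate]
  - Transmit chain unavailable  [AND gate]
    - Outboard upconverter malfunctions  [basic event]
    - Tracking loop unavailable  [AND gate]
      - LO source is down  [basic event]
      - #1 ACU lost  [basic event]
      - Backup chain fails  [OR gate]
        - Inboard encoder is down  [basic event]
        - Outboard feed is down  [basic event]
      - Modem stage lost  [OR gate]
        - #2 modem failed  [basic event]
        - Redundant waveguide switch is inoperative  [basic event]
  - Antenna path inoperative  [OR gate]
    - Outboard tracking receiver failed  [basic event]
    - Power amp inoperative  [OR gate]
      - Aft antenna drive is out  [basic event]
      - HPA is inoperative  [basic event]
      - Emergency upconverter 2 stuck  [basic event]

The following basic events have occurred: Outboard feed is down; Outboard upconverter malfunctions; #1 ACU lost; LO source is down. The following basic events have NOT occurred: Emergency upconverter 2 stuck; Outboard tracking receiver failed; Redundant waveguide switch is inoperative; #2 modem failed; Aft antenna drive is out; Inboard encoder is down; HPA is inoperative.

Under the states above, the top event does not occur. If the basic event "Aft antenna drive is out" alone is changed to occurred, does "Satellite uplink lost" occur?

Yes

Counterfactual: set "Aft antenna drive is out" to occurred.
Backup chain fails [OR]: Inboard encoder is down=not, Outboard feed is down=occurs → at least one input occurs → occurs.
Modem stage lost [OR]: #2 modem failed=not, Redundant waveguide switch is inoperative=not → no input occurs → does not occur.
Tracking loop unavailable [AND]: LO source is down=occurs, #1 ACU lost=occurs, Backup chain fails=occurs, Modem stage lost=not → not all inputs occur → does not occur.
Transmit chain unavailable [AND]: Outboard upconverter malfunctions=occurs, Tracking loop unavailable=not → not all inputs occur → does not occur.
Power amp inoperative [OR]: Aft antenna drive is out=occurs, HPA is inoperative=not, Emergency upconverter 2 stuck=not → at least one input occurs → occurs.
Antenna path inoperative [OR]: Outboard tracking receiver failed=not, Power amp inoperative=occurs → at least one input occurs → occurs.
Satellite uplink lost [OR]: Transmit chain unavailable=not, Antenna path inoperative=occurs → at least one input occurs → occurs.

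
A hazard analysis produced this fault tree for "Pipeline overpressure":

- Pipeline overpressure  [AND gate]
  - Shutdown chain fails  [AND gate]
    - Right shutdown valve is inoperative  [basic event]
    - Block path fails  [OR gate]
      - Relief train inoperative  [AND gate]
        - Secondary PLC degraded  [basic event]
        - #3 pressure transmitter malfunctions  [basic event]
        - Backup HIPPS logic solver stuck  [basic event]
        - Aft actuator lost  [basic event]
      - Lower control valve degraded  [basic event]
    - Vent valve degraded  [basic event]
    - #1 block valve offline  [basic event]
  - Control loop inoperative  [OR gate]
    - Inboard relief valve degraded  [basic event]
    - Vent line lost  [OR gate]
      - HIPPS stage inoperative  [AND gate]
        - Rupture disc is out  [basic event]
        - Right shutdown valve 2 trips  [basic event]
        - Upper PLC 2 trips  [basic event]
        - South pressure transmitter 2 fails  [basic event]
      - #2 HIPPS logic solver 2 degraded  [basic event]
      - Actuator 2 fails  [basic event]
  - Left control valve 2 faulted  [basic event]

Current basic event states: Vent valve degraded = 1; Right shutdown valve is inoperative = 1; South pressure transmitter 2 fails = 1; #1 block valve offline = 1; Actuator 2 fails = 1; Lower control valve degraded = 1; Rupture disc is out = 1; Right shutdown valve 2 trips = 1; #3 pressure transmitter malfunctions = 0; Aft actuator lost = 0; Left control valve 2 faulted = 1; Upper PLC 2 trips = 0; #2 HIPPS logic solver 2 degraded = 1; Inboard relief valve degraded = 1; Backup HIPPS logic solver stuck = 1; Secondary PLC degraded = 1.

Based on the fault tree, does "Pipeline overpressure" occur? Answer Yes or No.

Relief train inoperative [AND]: Secondary PLC degraded=occurs, #3 pressure transmitter malfunctions=not, Backup HIPPS logic solver stuck=occurs, Aft actuator lost=not → not all inputs occur → does not occur.
Block path fails [OR]: Relief train inoperative=not, Lower control valve degraded=occurs → at least one input occurs → occurs.
Shutdown chain fails [AND]: Right shutdown valve is inoperative=occurs, Block path fails=occurs, Vent valve degraded=occurs, #1 block valve offline=occurs → all inputs occur → occurs.
HIPPS stage inoperative [AND]: Rupture disc is out=occurs, Right shutdown valve 2 trips=occurs, Upper PLC 2 trips=not, South pressure transmitter 2 fails=occurs → not all inputs occur → does not occur.
Vent line lost [OR]: HIPPS stage inoperative=not, #2 HIPPS logic solver 2 degraded=occurs, Actuator 2 fails=occurs → at least one input occurs → occurs.
Control loop inoperative [OR]: Inboard relief valve degraded=occurs, Vent line lost=occurs → at least one input occurs → occurs.
Pipeline overpressure [AND]: Shutdown chain fails=occurs, Control loop inoperative=occurs, Left control valve 2 faulted=occurs → all inputs occur → occurs.

Yes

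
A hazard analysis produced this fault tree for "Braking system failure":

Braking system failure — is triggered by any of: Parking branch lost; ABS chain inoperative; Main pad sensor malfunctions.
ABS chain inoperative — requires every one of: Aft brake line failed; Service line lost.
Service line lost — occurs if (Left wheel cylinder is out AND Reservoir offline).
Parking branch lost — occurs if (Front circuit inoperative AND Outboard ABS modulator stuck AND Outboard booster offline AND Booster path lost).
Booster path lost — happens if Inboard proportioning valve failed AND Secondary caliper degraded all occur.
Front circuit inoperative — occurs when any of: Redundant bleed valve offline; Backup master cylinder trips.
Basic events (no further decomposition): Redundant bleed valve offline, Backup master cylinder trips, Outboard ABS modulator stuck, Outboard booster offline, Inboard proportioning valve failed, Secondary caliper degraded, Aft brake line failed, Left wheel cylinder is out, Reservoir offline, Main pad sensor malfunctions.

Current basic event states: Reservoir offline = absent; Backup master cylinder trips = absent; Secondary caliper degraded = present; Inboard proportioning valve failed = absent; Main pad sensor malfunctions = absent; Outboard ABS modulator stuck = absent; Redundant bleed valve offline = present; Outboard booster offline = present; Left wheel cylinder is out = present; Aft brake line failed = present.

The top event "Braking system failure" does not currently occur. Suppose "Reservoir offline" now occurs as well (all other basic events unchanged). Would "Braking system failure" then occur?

Yes

Counterfactual: set "Reservoir offline" to occurred.
Front circuit inoperative [OR]: Redundant bleed valve offline=occurs, Backup master cylinder trips=not → at least one input occurs → occurs.
Booster path lost [AND]: Inboard proportioning valve failed=not, Secondary caliper degraded=occurs → not all inputs occur → does not occur.
Parking branch lost [AND]: Front circuit inoperative=occurs, Outboard ABS modulator stuck=not, Outboard booster offline=occurs, Booster path lost=not → not all inputs occur → does not occur.
Service line lost [AND]: Left wheel cylinder is out=occurs, Reservoir offline=occurs → all inputs occur → occurs.
ABS chain inoperative [AND]: Aft brake line failed=occurs, Service line lost=occurs → all inputs occur → occurs.
Braking system failure [OR]: Parking branch lost=not, ABS chain inoperative=occurs, Main pad sensor malfunctions=not → at least one input occurs → occurs.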